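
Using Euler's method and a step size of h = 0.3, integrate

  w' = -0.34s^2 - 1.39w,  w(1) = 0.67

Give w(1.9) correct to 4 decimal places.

Euler: w_{n+1} = w_n + h·f(s_n, w_n).
s=1.000000, w=0.670000: f=-1.271300 → w ← 0.670000 + 0.3·(-1.271300) = 0.288610
s=1.300000, w=0.288610: f=-0.975768 → w ← 0.288610 + 0.3·(-0.975768) = -0.004120
s=1.600000, w=-0.004120: f=-0.864673 → w ← -0.004120 + 0.3·(-0.864673) = -0.263522
w(1.9) ≈ -0.2635

-0.2635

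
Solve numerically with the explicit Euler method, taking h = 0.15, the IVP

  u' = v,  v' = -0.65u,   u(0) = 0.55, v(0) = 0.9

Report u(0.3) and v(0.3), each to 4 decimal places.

Euler on (u,v): u_{n+1} = u_n + h·u', v_{n+1} = v_n + h·v'.
0.000000: (0.550000, 0.900000); f=(0.900000, -0.357500) → (0.685000, 0.846375)
0.150000: (0.685000, 0.846375); f=(0.846375, -0.445250) → (0.811956, 0.779587)
(u(0.3), v(0.3)) ≈ (0.8120, 0.7796)

0.8120, 0.7796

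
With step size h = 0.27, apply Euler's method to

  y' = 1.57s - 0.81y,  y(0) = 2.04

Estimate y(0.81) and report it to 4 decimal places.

1.2913

Euler: y_{n+1} = y_n + h·f(s_n, y_n).
s=0.000000, y=2.040000: f=-1.652400 → y ← 2.040000 + 0.27·(-1.652400) = 1.593852
s=0.270000, y=1.593852: f=-0.867120 → y ← 1.593852 + 0.27·(-0.867120) = 1.359730
s=0.540000, y=1.359730: f=-0.253581 → y ← 1.359730 + 0.27·(-0.253581) = 1.291263
y(0.81) ≈ 1.2913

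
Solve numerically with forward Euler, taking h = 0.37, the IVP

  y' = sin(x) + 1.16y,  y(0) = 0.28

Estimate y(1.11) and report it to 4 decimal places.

1.2581

Euler: y_{n+1} = y_n + h·f(x_n, y_n).
x=0.000000, y=0.280000: f=0.324800 → y ← 0.280000 + 0.37·0.324800 = 0.400176
x=0.370000, y=0.400176: f=0.825820 → y ← 0.400176 + 0.37·0.825820 = 0.705729
x=0.740000, y=0.705729: f=1.492934 → y ← 0.705729 + 0.37·1.492934 = 1.258115
y(1.11) ≈ 1.2581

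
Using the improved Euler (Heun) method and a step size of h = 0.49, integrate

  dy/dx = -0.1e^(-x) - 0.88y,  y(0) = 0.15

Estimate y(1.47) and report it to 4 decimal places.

Heun: k1 = f(x_n, y_n); k2 = f(x_n + h, y_n + h·k1); y_{n+1} = y_n + (h/2)·(k1 + k2).
x=0.000000, y=0.150000:
  k1 = f(0.000000, 0.150000) = -0.232000
  k2 = f(0.490000, 0.036320) = -0.093224
  y ← 0.150000 + (0.49/2)·(-0.232000 + (-0.093224)) = 0.070320
x=0.490000, y=0.070320:
  k1 = f(0.490000, 0.070320) = -0.123144
  k2 = f(0.980000, 0.009979) = -0.046313
  y ← 0.070320 + (0.49/2)·(-0.123144 + (-0.046313)) = 0.028803
x=0.980000, y=0.028803:
  k1 = f(0.980000, 0.028803) = -0.062878
  k2 = f(1.470000, -0.002007) = -0.021226
  y ← 0.028803 + (0.49/2)·(-0.062878 + (-0.021226)) = 0.008198
y(1.47) ≈ 0.0082

0.0082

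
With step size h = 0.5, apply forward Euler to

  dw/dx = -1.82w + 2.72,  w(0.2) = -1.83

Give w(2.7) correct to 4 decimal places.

1.4945

Euler: w_{n+1} = w_n + h·f(x_n, w_n).
x=0.200000, w=-1.830000: f=6.050600 → w ← -1.830000 + 0.5·6.050600 = 1.195300
x=0.700000, w=1.195300: f=0.544554 → w ← 1.195300 + 0.5·0.544554 = 1.467577
x=1.200000, w=1.467577: f=0.049010 → w ← 1.467577 + 0.5·0.049010 = 1.492082
x=1.700000, w=1.492082: f=0.004411 → w ← 1.492082 + 0.5·0.004411 = 1.494287
x=2.200000, w=1.494287: f=0.000397 → w ← 1.494287 + 0.5·0.000397 = 1.494486
w(2.7) ≈ 1.4945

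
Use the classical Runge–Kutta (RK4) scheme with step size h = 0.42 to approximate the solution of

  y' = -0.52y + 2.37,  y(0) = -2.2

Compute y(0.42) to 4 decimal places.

-0.8742

RK4: k1 = f(t_n, y_n); k2 = f(t_n + h/2, y_n + (h/2)·k1); k3 = f(t_n + h/2, y_n + (h/2)·k2); k4 = f(t_n + h, y_n + h·k3); y_{n+1} = y_n + (h/6)·(k1 + 2k2 + 2k3 + k4).
t=0.000000, y=-2.200000:
  k1 = f(0.000000, -2.200000) = 3.514000
  k2 = f(0.210000, -1.462060) = 3.130271
  k3 = f(0.210000, -1.542643) = 3.172174
  k4 = f(0.420000, -0.867687) = 2.821197
  y ← -2.200000 + (0.42/6)·(k1 + 2k2 + 2k3 + k4) = -0.874194
y(0.42) ≈ -0.8742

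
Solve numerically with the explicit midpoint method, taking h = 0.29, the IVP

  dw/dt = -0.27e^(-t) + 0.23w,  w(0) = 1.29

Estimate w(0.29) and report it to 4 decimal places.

1.3086

Midpoint: k1 = f(t_n, w_n); k2 = f(t_n + h/2, w_n + (h/2)·k1); w_{n+1} = w_n + h·k2.
t=0.000000, w=1.290000:
  k1 = f(0.000000, 1.290000) = 0.026700
  k2 = f(0.145000, 1.293872) = 0.064034
  w ← 1.290000 + 0.29·0.064034 = 1.308570
w(0.29) ≈ 1.3086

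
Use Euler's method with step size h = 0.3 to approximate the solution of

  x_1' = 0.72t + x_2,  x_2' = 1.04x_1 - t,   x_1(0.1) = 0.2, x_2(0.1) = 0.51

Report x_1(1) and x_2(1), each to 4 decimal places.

0.9367, 0.5239

Euler on (x_1,x_2): x_1_{n+1} = x_1_n + h·x_1', x_2_{n+1} = x_2_n + h·x_2'.
0.100000: (0.200000, 0.510000); f=(0.582000, 0.108000) → (0.374600, 0.542400)
0.400000: (0.374600, 0.542400); f=(0.830400, -0.010416) → (0.623720, 0.539275)
0.700000: (0.623720, 0.539275); f=(1.043275, -0.051331) → (0.936703, 0.523876)
(x_1(1), x_2(1)) ≈ (0.9367, 0.5239)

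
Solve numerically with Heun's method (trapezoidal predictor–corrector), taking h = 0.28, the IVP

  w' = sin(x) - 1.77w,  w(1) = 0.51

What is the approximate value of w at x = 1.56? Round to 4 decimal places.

Heun: k1 = f(x_n, w_n); k2 = f(x_n + h, w_n + h·k1); w_{n+1} = w_n + (h/2)·(k1 + k2).
x=1.000000, w=0.510000:
  k1 = f(1.000000, 0.510000) = -0.061229
  k2 = f(1.280000, 0.492856) = 0.085661
  w ← 0.510000 + (0.28/2)·(-0.061229 + 0.085661) = 0.513420
x=1.280000, w=0.513420:
  k1 = f(1.280000, 0.513420) = 0.049262
  k2 = f(1.560000, 0.527214) = 0.066773
  w ← 0.513420 + (0.28/2)·(0.049262 + 0.066773) = 0.529665
w(1.56) ≈ 0.5297

0.5297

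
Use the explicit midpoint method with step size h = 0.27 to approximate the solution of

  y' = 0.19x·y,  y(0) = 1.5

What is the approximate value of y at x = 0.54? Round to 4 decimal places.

Midpoint: k1 = f(x_n, y_n); k2 = f(x_n + h/2, y_n + (h/2)·k1); y_{n+1} = y_n + h·k2.
x=0.000000, y=1.500000:
  k1 = f(0.000000, 1.500000) = 0.000000
  k2 = f(0.135000, 1.500000) = 0.038475
  y ← 1.500000 + 0.27·0.038475 = 1.510388
x=0.270000, y=1.510388:
  k1 = f(0.270000, 1.510388) = 0.077483
  k2 = f(0.405000, 1.520848) = 0.117029
  y ← 1.510388 + 0.27·0.117029 = 1.541986
y(0.54) ≈ 1.5420

1.5420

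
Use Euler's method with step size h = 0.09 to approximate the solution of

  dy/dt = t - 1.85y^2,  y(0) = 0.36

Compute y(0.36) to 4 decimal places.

0.3324

Euler: y_{n+1} = y_n + h·f(t_n, y_n).
t=0.000000, y=0.360000: f=-0.239760 → y ← 0.360000 + 0.09·(-0.239760) = 0.338422
t=0.090000, y=0.338422: f=-0.121879 → y ← 0.338422 + 0.09·(-0.121879) = 0.327452
t=0.180000, y=0.327452: f=-0.018366 → y ← 0.327452 + 0.09·(-0.018366) = 0.325800
t=0.270000, y=0.325800: f=0.073631 → y ← 0.325800 + 0.09·0.073631 = 0.332426
y(0.36) ≈ 0.3324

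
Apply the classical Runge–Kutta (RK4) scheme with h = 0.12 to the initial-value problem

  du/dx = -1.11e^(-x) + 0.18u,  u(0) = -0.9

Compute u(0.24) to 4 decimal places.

RK4: k1 = f(x_n, u_n); k2 = f(x_n + h/2, u_n + (h/2)·k1); k3 = f(x_n + h/2, u_n + (h/2)·k2); k4 = f(x_n + h, u_n + h·k3); u_{n+1} = u_n + (h/6)·(k1 + 2k2 + 2k3 + k4).
x=0.000000, u=-0.900000:
  k1 = f(0.000000, -0.900000) = -1.272000
  k2 = f(0.060000, -0.976320) = -1.221096
  k3 = f(0.060000, -0.973266) = -1.220546
  k4 = f(0.120000, -1.046466) = -1.172845
  u ← -0.900000 + (0.12/6)·(k1 + 2k2 + 2k3 + k4) = -1.046563
x=0.120000, u=-1.046563:
  k1 = f(0.120000, -1.046563) = -1.172863
  k2 = f(0.180000, -1.116934) = -1.128198
  k3 = f(0.180000, -1.114255) = -1.127716
  k4 = f(0.240000, -1.181889) = -1.085897
  u ← -1.046563 + (0.12/6)·(k1 + 2k2 + 2k3 + k4) = -1.181974
u(0.24) ≈ -1.1820

-1.1820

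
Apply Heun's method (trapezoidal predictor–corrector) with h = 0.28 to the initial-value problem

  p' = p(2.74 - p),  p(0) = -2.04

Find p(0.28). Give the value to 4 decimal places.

Heun: k1 = f(x_n, p_n); k2 = f(x_n + h, p_n + h·k1); p_{n+1} = p_n + (h/2)·(k1 + k2).
x=0.000000, p=-2.040000:
  k1 = f(0.000000, -2.040000) = -9.751200
  k2 = f(0.280000, -4.770336) = -35.826826
  p ← -2.040000 + (0.28/2)·(-9.751200 + (-35.826826)) = -8.420924
p(0.28) ≈ -8.4209

-8.4209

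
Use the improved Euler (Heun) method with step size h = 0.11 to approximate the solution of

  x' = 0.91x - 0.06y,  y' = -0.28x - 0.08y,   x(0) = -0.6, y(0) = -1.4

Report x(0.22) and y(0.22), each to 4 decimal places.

-0.7128, -1.3357

Heun on (x,y): k1 = f(s_n, state_n); k2 = f(s_n + h, state_n + h·k1); state_{n+1} = state_n + (h/2)·(k1 + k2).
0.000000: (-0.600000, -1.400000)
  k1 = (-0.462000, 0.280000)
  predictor → (-0.650820, -1.369200)
  k2 = (-0.510094, 0.291766)
  → (-0.653465, -1.368553)
0.110000: (-0.653465, -1.368553)
  k1 = (-0.512540, 0.292454)
  predictor → (-0.709845, -1.336383)
  k2 = (-0.565776, 0.305667)
  → (-0.712773, -1.335656)
(x(0.22), y(0.22)) ≈ (-0.7128, -1.3357)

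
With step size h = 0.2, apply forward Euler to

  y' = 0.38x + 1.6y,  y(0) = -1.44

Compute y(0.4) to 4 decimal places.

Euler: y_{n+1} = y_n + h·f(x_n, y_n).
x=0.000000, y=-1.440000: f=-2.304000 → y ← -1.440000 + 0.2·(-2.304000) = -1.900800
x=0.200000, y=-1.900800: f=-2.965280 → y ← -1.900800 + 0.2·(-2.965280) = -2.493856
y(0.4) ≈ -2.4939

-2.4939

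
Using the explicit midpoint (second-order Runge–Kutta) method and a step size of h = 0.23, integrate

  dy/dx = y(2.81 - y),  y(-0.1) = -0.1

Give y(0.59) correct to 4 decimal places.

Midpoint: k1 = f(x_n, y_n); k2 = f(x_n + h/2, y_n + (h/2)·k1); y_{n+1} = y_n + h·k2.
x=-0.100000, y=-0.100000:
  k1 = f(-0.100000, -0.100000) = -0.291000
  k2 = f(0.015000, -0.133465) = -0.392850
  y ← -0.100000 + 0.23·(-0.392850) = -0.190355
x=0.130000, y=-0.190355:
  k1 = f(0.130000, -0.190355) = -0.571134
  k2 = f(0.245000, -0.256036) = -0.785015
  y ← -0.190355 + 0.23·(-0.785015) = -0.370909
x=0.360000, y=-0.370909:
  k1 = f(0.360000, -0.370909) = -1.179827
  k2 = f(0.475000, -0.506589) = -1.680147
  y ← -0.370909 + 0.23·(-1.680147) = -0.757343
y(0.59) ≈ -0.7573

-0.7573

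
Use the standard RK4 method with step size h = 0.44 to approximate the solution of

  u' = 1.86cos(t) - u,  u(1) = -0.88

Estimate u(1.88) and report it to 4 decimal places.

-0.2957

RK4: k1 = f(t_n, u_n); k2 = f(t_n + h/2, u_n + (h/2)·k1); k3 = f(t_n + h/2, u_n + (h/2)·k2); k4 = f(t_n + h, u_n + h·k3); u_{n+1} = u_n + (h/6)·(k1 + 2k2 + 2k3 + k4).
t=1.000000, u=-0.880000:
  k1 = f(1.000000, -0.880000) = 1.884962
  k2 = f(1.220000, -0.465308) = 1.104489
  k3 = f(1.220000, -0.637012) = 1.276193
  k4 = f(1.440000, -0.318475) = 0.561063
  u ← -0.880000 + (0.44/6)·(k1 + 2k2 + 2k3 + k4) = -0.351458
t=1.440000, u=-0.351458:
  k1 = f(1.440000, -0.351458) = 0.594046
  k2 = f(1.660000, -0.220768) = 0.055069
  k3 = f(1.660000, -0.339343) = 0.173644
  k4 = f(1.880000, -0.275055) = -0.290944
  u ← -0.351458 + (0.44/6)·(k1 + 2k2 + 2k3 + k4) = -0.295686
u(1.88) ≈ -0.2957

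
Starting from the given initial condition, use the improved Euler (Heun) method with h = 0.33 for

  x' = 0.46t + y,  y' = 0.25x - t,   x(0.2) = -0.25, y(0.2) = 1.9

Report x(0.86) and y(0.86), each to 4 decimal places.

1.0898, 1.6188

Heun on (x,y): k1 = f(t_n, state_n); k2 = f(t_n + h, state_n + h·k1); state_{n+1} = state_n + (h/2)·(k1 + k2).
0.200000: (-0.250000, 1.900000)
  k1 = (1.992000, -0.262500)
  predictor → (0.407360, 1.813375)
  k2 = (2.057175, -0.428160)
  → (0.418114, 1.786041)
0.530000: (0.418114, 1.786041)
  k1 = (2.029841, -0.425472)
  predictor → (1.087961, 1.645635)
  k2 = (2.041235, -0.588010)
  → (1.089842, 1.618817)
(x(0.86), y(0.86)) ≈ (1.0898, 1.6188)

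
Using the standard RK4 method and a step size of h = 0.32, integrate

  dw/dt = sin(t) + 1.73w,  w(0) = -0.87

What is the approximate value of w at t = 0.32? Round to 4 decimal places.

RK4: k1 = f(t_n, w_n); k2 = f(t_n + h/2, w_n + (h/2)·k1); k3 = f(t_n + h/2, w_n + (h/2)·k2); k4 = f(t_n + h, w_n + h·k3); w_{n+1} = w_n + (h/6)·(k1 + 2k2 + 2k3 + k4).
t=0.000000, w=-0.870000:
  k1 = f(0.000000, -0.870000) = -1.505100
  k2 = f(0.160000, -1.110816) = -1.762393
  k3 = f(0.160000, -1.151983) = -1.833612
  k4 = f(0.320000, -1.456756) = -2.205621
  w ← -0.870000 + (0.32/6)·(k1 + 2k2 + 2k3 + k4) = -1.451479
w(0.32) ≈ -1.4515

-1.4515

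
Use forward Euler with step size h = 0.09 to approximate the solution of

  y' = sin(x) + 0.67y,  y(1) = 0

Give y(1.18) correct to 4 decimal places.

Euler: y_{n+1} = y_n + h·f(x_n, y_n).
x=1.000000, y=0.000000: f=0.841471 → y ← 0.000000 + 0.09·0.841471 = 0.075732
x=1.090000, y=0.075732: f=0.937368 → y ← 0.075732 + 0.09·0.937368 = 0.160095
y(1.18) ≈ 0.1601

0.1601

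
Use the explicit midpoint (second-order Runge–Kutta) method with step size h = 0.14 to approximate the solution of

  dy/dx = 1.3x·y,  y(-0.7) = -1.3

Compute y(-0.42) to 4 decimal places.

Midpoint: k1 = f(x_n, y_n); k2 = f(x_n + h/2, y_n + (h/2)·k1); y_{n+1} = y_n + h·k2.
x=-0.700000, y=-1.300000:
  k1 = f(-0.700000, -1.300000) = 1.183000
  k2 = f(-0.630000, -1.217190) = 0.996879
  y ← -1.300000 + 0.14·0.996879 = -1.160437
x=-0.560000, y=-1.160437:
  k1 = f(-0.560000, -1.160437) = 0.844798
  k2 = f(-0.490000, -1.101301) = 0.701529
  y ← -1.160437 + 0.14·0.701529 = -1.062223
y(-0.42) ≈ -1.0622

-1.0622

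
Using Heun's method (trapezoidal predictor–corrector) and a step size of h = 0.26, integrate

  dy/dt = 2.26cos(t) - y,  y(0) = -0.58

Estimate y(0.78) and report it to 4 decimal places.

0.7889

Heun: k1 = f(t_n, y_n); k2 = f(t_n + h, y_n + h·k1); y_{n+1} = y_n + (h/2)·(k1 + k2).
t=0.000000, y=-0.580000:
  k1 = f(0.000000, -0.580000) = 2.840000
  k2 = f(0.260000, 0.158400) = 2.025641
  y ← -0.580000 + (0.26/2)·(2.840000 + 2.025641) = 0.052533
t=0.260000, y=0.052533:
  k1 = f(0.260000, 0.052533) = 2.131508
  k2 = f(0.520000, 0.606725) = 1.354546
  y ← 0.052533 + (0.26/2)·(2.131508 + 1.354546) = 0.505720
t=0.520000, y=0.505720:
  k1 = f(0.520000, 0.505720) = 1.455551
  k2 = f(0.780000, 0.884164) = 0.722501
  y ← 0.505720 + (0.26/2)·(1.455551 + 0.722501) = 0.788867
y(0.78) ≈ 0.7889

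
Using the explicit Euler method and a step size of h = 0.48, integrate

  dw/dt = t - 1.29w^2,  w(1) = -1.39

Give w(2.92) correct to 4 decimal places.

-131.1207

Euler: w_{n+1} = w_n + h·f(t_n, w_n).
t=1.000000, w=-1.390000: f=-1.492409 → w ← -1.390000 + 0.48·(-1.492409) = -2.106356
t=1.480000, w=-2.106356: f=-4.243391 → w ← -2.106356 + 0.48·(-4.243391) = -4.143184
t=1.960000, w=-4.143184: f=-20.184104 → w ← -4.143184 + 0.48·(-20.184104) = -13.831554
t=2.440000, w=-13.831554: f=-244.352329 → w ← -13.831554 + 0.48·(-244.352329) = -131.120672
w(2.92) ≈ -131.1207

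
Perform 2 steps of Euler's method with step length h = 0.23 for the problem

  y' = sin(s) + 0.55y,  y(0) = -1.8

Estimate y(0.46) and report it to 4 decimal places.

Euler: y_{n+1} = y_n + h·f(s_n, y_n).
s=0.000000, y=-1.800000: f=-0.990000 → y ← -1.800000 + 0.23·(-0.990000) = -2.027700
s=0.230000, y=-2.027700: f=-0.887257 → y ← -2.027700 + 0.23·(-0.887257) = -2.231769
y(0.46) ≈ -2.2318

-2.2318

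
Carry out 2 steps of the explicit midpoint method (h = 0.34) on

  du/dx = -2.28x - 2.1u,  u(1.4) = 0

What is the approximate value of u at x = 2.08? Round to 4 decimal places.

Midpoint: k1 = f(x_n, u_n); k2 = f(x_n + h/2, u_n + (h/2)·k1); u_{n+1} = u_n + h·k2.
x=1.400000, u=0.000000:
  k1 = f(1.400000, 0.000000) = -3.192000
  k2 = f(1.570000, -0.542640) = -2.440056
  u ← 0.000000 + 0.34·(-2.440056) = -0.829619
x=1.740000, u=-0.829619:
  k1 = f(1.740000, -0.829619) = -2.225000
  k2 = f(1.910000, -1.207869) = -1.818275
  u ← -0.829619 + 0.34·(-1.818275) = -1.447833
u(2.08) ≈ -1.4478

-1.4478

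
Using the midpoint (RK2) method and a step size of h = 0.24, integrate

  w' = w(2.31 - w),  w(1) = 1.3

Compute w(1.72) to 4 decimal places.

Midpoint: k1 = f(x_n, w_n); k2 = f(x_n + h/2, w_n + (h/2)·k1); w_{n+1} = w_n + h·k2.
x=1.000000, w=1.300000:
  k1 = f(1.000000, 1.300000) = 1.313000
  k2 = f(1.120000, 1.457560) = 1.242482
  w ← 1.300000 + 0.24·1.242482 = 1.598196
x=1.240000, w=1.598196:
  k1 = f(1.240000, 1.598196) = 1.137602
  k2 = f(1.360000, 1.734708) = 0.997964
  w ← 1.598196 + 0.24·0.997964 = 1.837707
x=1.480000, w=1.837707:
  k1 = f(1.480000, 1.837707) = 0.867936
  k2 = f(1.600000, 1.941859) = 0.714877
  w ← 1.837707 + 0.24·0.714877 = 2.009278
w(1.72) ≈ 2.0093

2.0093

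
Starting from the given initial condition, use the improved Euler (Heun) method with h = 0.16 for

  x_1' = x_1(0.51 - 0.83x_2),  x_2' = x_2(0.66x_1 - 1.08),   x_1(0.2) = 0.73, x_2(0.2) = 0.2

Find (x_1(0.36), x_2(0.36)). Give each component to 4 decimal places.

Heun on (x_1,x_2): k1 = f(x_n, state_n); k2 = f(x_n + h, state_n + h·k1); state_{n+1} = state_n + (h/2)·(k1 + k2).
0.200000: (0.730000, 0.200000)
  k1 = (0.251120, -0.119640)
  predictor → (0.770179, 0.180858)
  k2 = (0.277178, -0.103393)
  → (0.772264, 0.182157)
(x_1(0.36), x_2(0.36)) ≈ (0.7723, 0.1822)

0.7723, 0.1822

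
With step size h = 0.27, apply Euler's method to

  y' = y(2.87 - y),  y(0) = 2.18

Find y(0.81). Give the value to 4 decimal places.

Euler: y_{n+1} = y_n + h·f(x_n, y_n).
x=0.000000, y=2.180000: f=1.504200 → y ← 2.180000 + 0.27·1.504200 = 2.586134
x=0.270000, y=2.586134: f=0.734116 → y ← 2.586134 + 0.27·0.734116 = 2.784345
x=0.540000, y=2.784345: f=0.238493 → y ← 2.784345 + 0.27·0.238493 = 2.848738
y(0.81) ≈ 2.8487

2.8487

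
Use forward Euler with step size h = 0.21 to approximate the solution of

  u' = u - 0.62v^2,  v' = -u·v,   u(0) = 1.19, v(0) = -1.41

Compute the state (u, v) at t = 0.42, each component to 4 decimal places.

Euler on (u,v): u_{n+1} = u_n + h·u', v_{n+1} = v_n + h·v'.
0.000000: (1.190000, -1.410000); f=(-0.042622, 1.677900) → (1.181049, -1.057641)
0.210000: (1.181049, -1.057641); f=(0.487515, 1.249126) → (1.283427, -0.795324)
(u(0.42), v(0.42)) ≈ (1.2834, -0.7953)

1.2834, -0.7953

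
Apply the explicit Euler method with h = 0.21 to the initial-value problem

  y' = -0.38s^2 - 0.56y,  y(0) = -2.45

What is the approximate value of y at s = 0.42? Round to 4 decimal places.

Euler: y_{n+1} = y_n + h·f(s_n, y_n).
s=0.000000, y=-2.450000: f=1.372000 → y ← -2.450000 + 0.21·1.372000 = -2.161880
s=0.210000, y=-2.161880: f=1.193895 → y ← -2.161880 + 0.21·1.193895 = -1.911162
y(0.42) ≈ -1.9112

-1.9112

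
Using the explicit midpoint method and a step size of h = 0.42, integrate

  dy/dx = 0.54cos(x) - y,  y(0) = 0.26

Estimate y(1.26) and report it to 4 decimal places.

0.3298

Midpoint: k1 = f(x_n, y_n); k2 = f(x_n + h/2, y_n + (h/2)·k1); y_{n+1} = y_n + h·k2.
x=0.000000, y=0.260000:
  k1 = f(0.000000, 0.260000) = 0.280000
  k2 = f(0.210000, 0.318800) = 0.209337
  y ← 0.260000 + 0.42·0.209337 = 0.347921
x=0.420000, y=0.347921:
  k1 = f(0.420000, 0.347921) = 0.145147
  k2 = f(0.630000, 0.378402) = 0.057933
  y ← 0.347921 + 0.42·0.057933 = 0.372253
x=0.840000, y=0.372253:
  k1 = f(0.840000, 0.372253) = -0.011823
  k2 = f(1.050000, 0.369770) = -0.101082
  y ← 0.372253 + 0.42·(-0.101082) = 0.329799
y(1.26) ≈ 0.3298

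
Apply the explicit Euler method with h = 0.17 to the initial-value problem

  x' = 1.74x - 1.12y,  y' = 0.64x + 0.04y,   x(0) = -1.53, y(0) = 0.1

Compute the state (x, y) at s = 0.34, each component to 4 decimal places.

Euler on (x,y): x_{n+1} = x_n + h·x', y_{n+1} = y_n + h·y'.
0.000000: (-1.530000, 0.100000); f=(-2.774200, -0.975200) → (-2.001614, -0.065784)
0.170000: (-2.001614, -0.065784); f=(-3.409130, -1.283664) → (-2.581166, -0.284007)
(x(0.34), y(0.34)) ≈ (-2.5812, -0.2840)

-2.5812, -0.2840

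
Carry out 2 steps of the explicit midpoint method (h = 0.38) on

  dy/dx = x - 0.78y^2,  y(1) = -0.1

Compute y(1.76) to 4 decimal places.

Midpoint: k1 = f(x_n, y_n); k2 = f(x_n + h/2, y_n + (h/2)·k1); y_{n+1} = y_n + h·k2.
x=1.000000, y=-0.100000:
  k1 = f(1.000000, -0.100000) = 0.992200
  k2 = f(1.190000, 0.088518) = 1.183888
  y ← -0.100000 + 0.38·1.183888 = 0.349878
x=1.380000, y=0.349878:
  k1 = f(1.380000, 0.349878) = 1.284517
  k2 = f(1.570000, 0.593936) = 1.294847
  y ← 0.349878 + 0.38·1.294847 = 0.841920
y(1.76) ≈ 0.8419

0.8419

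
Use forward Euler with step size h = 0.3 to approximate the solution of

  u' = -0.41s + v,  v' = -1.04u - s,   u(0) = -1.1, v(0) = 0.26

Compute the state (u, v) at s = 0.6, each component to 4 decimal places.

-0.8779, 0.8321

Euler on (u,v): u_{n+1} = u_n + h·u', v_{n+1} = v_n + h·v'.
0.000000: (-1.100000, 0.260000); f=(0.260000, 1.144000) → (-1.022000, 0.603200)
0.300000: (-1.022000, 0.603200); f=(0.480200, 0.762880) → (-0.877940, 0.832064)
(u(0.6), v(0.6)) ≈ (-0.8779, 0.8321)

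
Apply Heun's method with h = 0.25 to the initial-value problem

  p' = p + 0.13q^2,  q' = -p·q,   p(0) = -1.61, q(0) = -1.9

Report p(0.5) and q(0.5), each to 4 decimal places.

-1.9312, -4.7016

Heun on (p,q): k1 = f(x_n, state_n); k2 = f(x_n + h, state_n + h·k1); state_{n+1} = state_n + (h/2)·(k1 + k2).
0.000000: (-1.610000, -1.900000)
  k1 = (-1.140700, -3.059000)
  predictor → (-1.895175, -2.664750)
  k2 = (-0.972059, -5.050168)
  → (-1.874095, -2.913646)
0.250000: (-1.874095, -2.913646)
  k1 = (-0.770482, -5.460449)
  predictor → (-2.066715, -4.278758)
  k2 = (0.313295, -8.842975)
  → (-1.931243, -4.701574)
(p(0.5), q(0.5)) ≈ (-1.9312, -4.7016)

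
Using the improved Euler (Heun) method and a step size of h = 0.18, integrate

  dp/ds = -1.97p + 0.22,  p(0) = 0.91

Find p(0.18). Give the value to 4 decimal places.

0.6771

Heun: k1 = f(s_n, p_n); k2 = f(s_n + h, p_n + h·k1); p_{n+1} = p_n + (h/2)·(k1 + k2).
s=0.000000, p=0.910000:
  k1 = f(0.000000, 0.910000) = -1.572700
  k2 = f(0.180000, 0.626914) = -1.015021
  p ← 0.910000 + (0.18/2)·(-1.572700 + (-1.015021)) = 0.677105
p(0.18) ≈ 0.6771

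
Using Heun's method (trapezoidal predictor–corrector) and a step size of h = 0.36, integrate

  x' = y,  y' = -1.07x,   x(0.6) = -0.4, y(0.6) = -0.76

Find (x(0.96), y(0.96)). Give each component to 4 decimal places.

-0.6459, -0.5532

Heun on (x,y): k1 = f(s_n, state_n); k2 = f(s_n + h, state_n + h·k1); state_{n+1} = state_n + (h/2)·(k1 + k2).
0.600000: (-0.400000, -0.760000)
  k1 = (-0.760000, 0.428000)
  predictor → (-0.673600, -0.605920)
  k2 = (-0.605920, 0.720752)
  → (-0.645866, -0.553225)
(x(0.96), y(0.96)) ≈ (-0.6459, -0.5532)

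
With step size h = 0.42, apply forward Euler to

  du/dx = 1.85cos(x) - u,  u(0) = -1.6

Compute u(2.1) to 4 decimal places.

Euler: u_{n+1} = u_n + h·f(x_n, u_n).
x=0.000000, u=-1.600000: f=3.450000 → u ← -1.600000 + 0.42·3.450000 = -0.151000
x=0.420000, u=-0.151000: f=1.840215 → u ← -0.151000 + 0.42·1.840215 = 0.621890
x=0.840000, u=0.621890: f=0.612916 → u ← 0.621890 + 0.42·0.612916 = 0.879315
x=1.260000, u=0.879315: f=-0.313554 → u ← 0.879315 + 0.42·(-0.313554) = 0.747622
x=1.680000, u=0.747622: f=-0.949248 → u ← 0.747622 + 0.42·(-0.949248) = 0.348938
u(2.1) ≈ 0.3489

0.3489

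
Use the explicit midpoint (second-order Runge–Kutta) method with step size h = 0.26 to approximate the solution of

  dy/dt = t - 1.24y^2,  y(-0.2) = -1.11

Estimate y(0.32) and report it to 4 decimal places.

Midpoint: k1 = f(t_n, y_n); k2 = f(t_n + h/2, y_n + (h/2)·k1); y_{n+1} = y_n + h·k2.
t=-0.200000, y=-1.110000:
  k1 = f(-0.200000, -1.110000) = -1.727804
  k2 = f(-0.070000, -1.334615) = -2.278683
  y ← -1.110000 + 0.26·(-2.278683) = -1.702458
t=0.060000, y=-1.702458:
  k1 = f(0.060000, -1.702458) = -3.533969
  k2 = f(0.190000, -2.161873) = -5.605384
  y ← -1.702458 + 0.26·(-5.605384) = -3.159857
y(0.32) ≈ -3.1599

-3.1599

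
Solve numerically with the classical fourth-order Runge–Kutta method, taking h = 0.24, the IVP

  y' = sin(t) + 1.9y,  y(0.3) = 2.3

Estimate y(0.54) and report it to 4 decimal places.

RK4: k1 = f(t_n, y_n); k2 = f(t_n + h/2, y_n + (h/2)·k1); k3 = f(t_n + h/2, y_n + (h/2)·k2); k4 = f(t_n + h, y_n + h·k3); y_{n+1} = y_n + (h/6)·(k1 + 2k2 + 2k3 + k4).
t=0.300000, y=2.300000:
  k1 = f(0.300000, 2.300000) = 4.665520
  k2 = f(0.420000, 2.859862) = 5.841499
  k3 = f(0.420000, 3.000980) = 6.109622
  k4 = f(0.540000, 3.766309) = 7.670124
  y ← 2.300000 + (0.24/6)·(k1 + 2k2 + 2k3 + k4) = 3.749515
y(0.54) ≈ 3.7495

3.7495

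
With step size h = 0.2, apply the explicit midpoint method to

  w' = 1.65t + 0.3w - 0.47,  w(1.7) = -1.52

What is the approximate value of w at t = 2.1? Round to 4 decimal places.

-0.5859

Midpoint: k1 = f(t_n, w_n); k2 = f(t_n + h/2, w_n + (h/2)·k1); w_{n+1} = w_n + h·k2.
t=1.700000, w=-1.520000:
  k1 = f(1.700000, -1.520000) = 1.879000
  k2 = f(1.800000, -1.332100) = 2.100370
  w ← -1.520000 + 0.2·2.100370 = -1.099926
t=1.900000, w=-1.099926:
  k1 = f(1.900000, -1.099926) = 2.335022
  k2 = f(2.000000, -0.866424) = 2.570073
  w ← -1.099926 + 0.2·2.570073 = -0.585911
w(2.1) ≈ -0.5859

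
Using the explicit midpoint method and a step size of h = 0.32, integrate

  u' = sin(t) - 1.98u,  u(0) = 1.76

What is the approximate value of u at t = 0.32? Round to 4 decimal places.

Midpoint: k1 = f(t_n, u_n); k2 = f(t_n + h/2, u_n + (h/2)·k1); u_{n+1} = u_n + h·k2.
t=0.000000, u=1.760000:
  k1 = f(0.000000, 1.760000) = -3.484800
  k2 = f(0.160000, 1.202432) = -2.221497
  u ← 1.760000 + 0.32·(-2.221497) = 1.049121
u(0.32) ≈ 1.0491

1.0491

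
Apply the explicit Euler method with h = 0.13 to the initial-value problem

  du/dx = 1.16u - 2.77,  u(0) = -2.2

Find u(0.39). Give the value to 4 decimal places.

Euler: u_{n+1} = u_n + h·f(x_n, u_n).
x=0.000000, u=-2.200000: f=-5.322000 → u ← -2.200000 + 0.13·(-5.322000) = -2.891860
x=0.130000, u=-2.891860: f=-6.124558 → u ← -2.891860 + 0.13·(-6.124558) = -3.688052
x=0.260000, u=-3.688052: f=-7.048141 → u ← -3.688052 + 0.13·(-7.048141) = -4.604311
u(0.39) ≈ -4.6043

-4.6043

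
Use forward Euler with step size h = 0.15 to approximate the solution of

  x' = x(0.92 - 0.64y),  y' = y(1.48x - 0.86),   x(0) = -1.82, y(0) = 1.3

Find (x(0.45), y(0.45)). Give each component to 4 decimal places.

Euler on (x,y): x_{n+1} = x_n + h·x', y_{n+1} = y_n + h·y'.
0.000000: (-1.820000, 1.300000); f=(-0.160160, -4.619680) → (-1.844024, 0.607048)
0.150000: (-1.844024, 0.607048); f=(-0.980079, -2.178790) → (-1.991036, 0.280230)
0.300000: (-1.991036, 0.280230); f=(-1.474667, -1.066759) → (-2.212236, 0.120216)
(x(0.45), y(0.45)) ≈ (-2.2122, 0.1202)

-2.2122, 0.1202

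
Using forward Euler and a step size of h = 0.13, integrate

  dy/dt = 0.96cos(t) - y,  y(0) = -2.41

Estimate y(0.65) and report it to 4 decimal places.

Euler: y_{n+1} = y_n + h·f(t_n, y_n).
t=0.000000, y=-2.410000: f=3.370000 → y ← -2.410000 + 0.13·3.370000 = -1.971900
t=0.130000, y=-1.971900: f=2.923799 → y ← -1.971900 + 0.13·2.923799 = -1.591806
t=0.260000, y=-1.591806: f=2.519540 → y ← -1.591806 + 0.13·2.519540 = -1.264266
t=0.390000, y=-1.264266: f=2.152179 → y ← -1.264266 + 0.13·2.152179 = -0.984483
t=0.520000, y=-0.984483: f=1.817589 → y ← -0.984483 + 0.13·1.817589 = -0.748196
y(0.65) ≈ -0.7482

-0.7482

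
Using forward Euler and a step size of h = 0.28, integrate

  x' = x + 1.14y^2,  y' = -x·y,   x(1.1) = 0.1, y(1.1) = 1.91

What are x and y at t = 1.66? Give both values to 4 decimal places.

Euler on (x,y): x_{n+1} = x_n + h·x', y_{n+1} = y_n + h·y'.
1.100000: (0.100000, 1.910000); f=(4.258834, -0.191000) → (1.292474, 1.856520)
1.380000: (1.292474, 1.856520); f=(5.221673, -2.399503) → (2.754542, 1.184659)
(x(1.66), y(1.66)) ≈ (2.7545, 1.1847)

2.7545, 1.1847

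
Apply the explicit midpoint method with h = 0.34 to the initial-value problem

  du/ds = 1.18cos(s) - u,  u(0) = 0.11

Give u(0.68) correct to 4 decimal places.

0.5774

Midpoint: k1 = f(s_n, u_n); k2 = f(s_n + h/2, u_n + (h/2)·k1); u_{n+1} = u_n + h·k2.
s=0.000000, u=0.110000:
  k1 = f(0.000000, 0.110000) = 1.070000
  k2 = f(0.170000, 0.291900) = 0.871090
  u ← 0.110000 + 0.34·0.871090 = 0.406171
s=0.340000, u=0.406171:
  k1 = f(0.340000, 0.406171) = 0.706280
  k2 = f(0.510000, 0.526238) = 0.503600
  u ← 0.406171 + 0.34·0.503600 = 0.577395
u(0.68) ≈ 0.5774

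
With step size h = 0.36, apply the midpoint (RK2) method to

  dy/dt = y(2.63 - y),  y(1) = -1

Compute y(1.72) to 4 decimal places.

Midpoint: k1 = f(t_n, y_n); k2 = f(t_n + h/2, y_n + (h/2)·k1); y_{n+1} = y_n + h·k2.
t=1.000000, y=-1.000000:
  k1 = f(1.000000, -1.000000) = -3.630000
  k2 = f(1.180000, -1.653400) = -7.082174
  y ← -1.000000 + 0.36·(-7.082174) = -3.549582
t=1.360000, y=-3.549582:
  k1 = f(1.360000, -3.549582) = -21.934938
  k2 = f(1.540000, -7.497871) = -75.937475
  y ← -3.549582 + 0.36·(-75.937475) = -30.887073
y(1.72) ≈ -30.8871

-30.8871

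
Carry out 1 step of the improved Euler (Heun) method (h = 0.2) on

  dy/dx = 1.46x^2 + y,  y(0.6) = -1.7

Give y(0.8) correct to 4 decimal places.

-1.9175

Heun: k1 = f(x_n, y_n); k2 = f(x_n + h, y_n + h·k1); y_{n+1} = y_n + (h/2)·(k1 + k2).
x=0.600000, y=-1.700000:
  k1 = f(0.600000, -1.700000) = -1.174400
  k2 = f(0.800000, -1.934880) = -1.000480
  y ← -1.700000 + (0.2/2)·(-1.174400 + (-1.000480)) = -1.917488
y(0.8) ≈ -1.9175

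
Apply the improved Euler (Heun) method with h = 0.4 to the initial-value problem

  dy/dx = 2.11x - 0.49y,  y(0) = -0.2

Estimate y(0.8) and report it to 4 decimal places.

Heun: k1 = f(x_n, y_n); k2 = f(x_n + h, y_n + h·k1); y_{n+1} = y_n + (h/2)·(k1 + k2).
x=0.000000, y=-0.200000:
  k1 = f(0.000000, -0.200000) = 0.098000
  k2 = f(0.400000, -0.160800) = 0.922792
  y ← -0.200000 + (0.4/2)·(0.098000 + 0.922792) = 0.004158
x=0.400000, y=0.004158:
  k1 = f(0.400000, 0.004158) = 0.841962
  k2 = f(0.800000, 0.340943) = 1.520938
  y ← 0.004158 + (0.4/2)·(0.841962 + 1.520938) = 0.476738
y(0.8) ≈ 0.4767

0.4767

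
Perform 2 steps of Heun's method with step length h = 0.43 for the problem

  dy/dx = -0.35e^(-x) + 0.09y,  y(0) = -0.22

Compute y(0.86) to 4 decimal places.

-0.4525

Heun: k1 = f(x_n, y_n); k2 = f(x_n + h, y_n + h·k1); y_{n+1} = y_n + (h/2)·(k1 + k2).
x=0.000000, y=-0.220000:
  k1 = f(0.000000, -0.220000) = -0.369800
  k2 = f(0.430000, -0.379014) = -0.261789
  y ← -0.220000 + (0.43/2)·(-0.369800 + (-0.261789)) = -0.355792
x=0.430000, y=-0.355792:
  k1 = f(0.430000, -0.355792) = -0.259699
  k2 = f(0.860000, -0.467462) = -0.190178
  y ← -0.355792 + (0.43/2)·(-0.259699 + (-0.190178)) = -0.452515
y(0.86) ≈ -0.4525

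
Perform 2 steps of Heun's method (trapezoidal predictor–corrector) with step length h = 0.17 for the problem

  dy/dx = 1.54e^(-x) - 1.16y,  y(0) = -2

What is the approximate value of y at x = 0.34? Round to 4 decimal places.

Heun: k1 = f(x_n, y_n); k2 = f(x_n + h, y_n + h·k1); y_{n+1} = y_n + (h/2)·(k1 + k2).
x=0.000000, y=-2.000000:
  k1 = f(0.000000, -2.000000) = 3.860000
  k2 = f(0.170000, -1.343800) = 2.858052
  y ← -2.000000 + (0.17/2)·(3.860000 + 2.858052) = -1.428966
x=0.170000, y=-1.428966:
  k1 = f(0.170000, -1.428966) = 2.956844
  k2 = f(0.340000, -0.926302) = 2.170637
  y ← -1.428966 + (0.17/2)·(2.956844 + 2.170637) = -0.993130
y(0.34) ≈ -0.9931

-0.9931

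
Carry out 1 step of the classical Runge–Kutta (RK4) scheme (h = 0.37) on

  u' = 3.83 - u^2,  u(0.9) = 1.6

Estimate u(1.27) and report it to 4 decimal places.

1.8552

RK4: k1 = f(t_n, u_n); k2 = f(t_n + h/2, u_n + (h/2)·k1); k3 = f(t_n + h/2, u_n + (h/2)·k2); k4 = f(t_n + h, u_n + h·k3); u_{n+1} = u_n + (h/6)·(k1 + 2k2 + 2k3 + k4).
t=0.900000, u=1.600000:
  k1 = f(0.900000, 1.600000) = 1.270000
  k2 = f(1.085000, 1.834950) = 0.462958
  k3 = f(1.085000, 1.685647) = 0.988593
  k4 = f(1.270000, 1.965779) = -0.034289
  u ← 1.600000 + (0.37/6)·(k1 + 2k2 + 2k3 + k4) = 1.855227
u(1.27) ≈ 1.8552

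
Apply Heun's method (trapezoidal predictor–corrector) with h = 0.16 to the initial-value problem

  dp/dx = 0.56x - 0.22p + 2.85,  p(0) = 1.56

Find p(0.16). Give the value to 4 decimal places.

1.9612

Heun: k1 = f(x_n, p_n); k2 = f(x_n + h, p_n + h·k1); p_{n+1} = p_n + (h/2)·(k1 + k2).
x=0.000000, p=1.560000:
  k1 = f(0.000000, 1.560000) = 2.506800
  k2 = f(0.160000, 1.961088) = 2.508161
  p ← 1.560000 + (0.16/2)·(2.506800 + 2.508161) = 1.961197
p(0.16) ≈ 1.9612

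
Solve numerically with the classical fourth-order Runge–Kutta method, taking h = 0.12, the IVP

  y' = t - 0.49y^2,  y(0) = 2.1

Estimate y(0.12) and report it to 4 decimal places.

1.8759

RK4: k1 = f(t_n, y_n); k2 = f(t_n + h/2, y_n + (h/2)·k1); k3 = f(t_n + h/2, y_n + (h/2)·k2); k4 = f(t_n + h, y_n + h·k3); y_{n+1} = y_n + (h/6)·(k1 + 2k2 + 2k3 + k4).
t=0.000000, y=2.100000:
  k1 = f(0.000000, 2.100000) = -2.160900
  k2 = f(0.060000, 1.970346) = -1.842309
  k3 = f(0.060000, 1.989461) = -1.879399
  k4 = f(0.120000, 1.874472) = -1.601686
  y ← 2.100000 + (0.12/6)·(k1 + 2k2 + 2k3 + k4) = 1.875880
y(0.12) ≈ 1.8759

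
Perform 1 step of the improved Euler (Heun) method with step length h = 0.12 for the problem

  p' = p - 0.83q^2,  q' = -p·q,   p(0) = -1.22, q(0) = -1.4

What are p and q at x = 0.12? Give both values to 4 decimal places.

Heun on (p,q): k1 = f(x_n, state_n); k2 = f(x_n + h, state_n + h·k1); state_{n+1} = state_n + (h/2)·(k1 + k2).
0.000000: (-1.220000, -1.400000)
  k1 = (-2.846800, -1.708000)
  predictor → (-1.561616, -1.604960)
  k2 = (-3.699610, -2.506331)
  → (-1.612785, -1.652860)
(p(0.12), q(0.12)) ≈ (-1.6128, -1.6529)

-1.6128, -1.6529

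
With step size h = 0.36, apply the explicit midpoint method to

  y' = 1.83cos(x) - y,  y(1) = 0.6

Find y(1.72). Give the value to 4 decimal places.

Midpoint: k1 = f(x_n, y_n); k2 = f(x_n + h/2, y_n + (h/2)·k1); y_{n+1} = y_n + h·k2.
x=1.000000, y=0.600000:
  k1 = f(1.000000, 0.600000) = 0.388753
  k2 = f(1.180000, 0.669976) = 0.027117
  y ← 0.600000 + 0.36·0.027117 = 0.609762
x=1.360000, y=0.609762:
  k1 = f(1.360000, 0.609762) = -0.226855
  k2 = f(1.540000, 0.568928) = -0.512580
  y ← 0.609762 + 0.36·(-0.512580) = 0.425233
y(1.72) ≈ 0.4252

0.4252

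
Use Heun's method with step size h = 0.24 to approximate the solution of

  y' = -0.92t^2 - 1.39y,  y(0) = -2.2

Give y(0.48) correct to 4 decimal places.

-1.1812

Heun: k1 = f(t_n, y_n); k2 = f(t_n + h, y_n + h·k1); y_{n+1} = y_n + (h/2)·(k1 + k2).
t=0.000000, y=-2.200000:
  k1 = f(0.000000, -2.200000) = 3.058000
  k2 = f(0.240000, -1.466080) = 1.984859
  y ← -2.200000 + (0.24/2)·(3.058000 + 1.984859) = -1.594857
t=0.240000, y=-1.594857:
  k1 = f(0.240000, -1.594857) = 2.163859
  k2 = f(0.480000, -1.075531) = 1.283020
  y ← -1.594857 + (0.24/2)·(2.163859 + 1.283020) = -1.181231
y(0.48) ≈ -1.1812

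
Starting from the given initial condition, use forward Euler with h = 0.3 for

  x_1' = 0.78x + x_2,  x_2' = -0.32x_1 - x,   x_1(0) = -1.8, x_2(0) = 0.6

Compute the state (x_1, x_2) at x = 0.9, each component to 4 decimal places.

-0.9261, 0.7848

Euler on (x_1,x_2): x_1_{n+1} = x_1_n + h·x_1', x_2_{n+1} = x_2_n + h·x_2'.
0.000000: (-1.800000, 0.600000); f=(0.600000, 0.576000) → (-1.620000, 0.772800)
0.300000: (-1.620000, 0.772800); f=(1.006800, 0.218400) → (-1.317960, 0.838320)
0.600000: (-1.317960, 0.838320); f=(1.306320, -0.178253) → (-0.926064, 0.784844)
(x_1(0.9), x_2(0.9)) ≈ (-0.9261, 0.7848)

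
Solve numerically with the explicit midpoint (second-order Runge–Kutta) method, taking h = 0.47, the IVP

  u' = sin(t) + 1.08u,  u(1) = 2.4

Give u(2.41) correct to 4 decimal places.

13.4288

Midpoint: k1 = f(t_n, u_n); k2 = f(t_n + h/2, u_n + (h/2)·k1); u_{n+1} = u_n + h·k2.
t=1.000000, u=2.400000:
  k1 = f(1.000000, 2.400000) = 3.433471
  k2 = f(1.235000, 3.206866) = 4.407563
  u ← 2.400000 + 0.47·4.407563 = 4.471555
t=1.470000, u=4.471555:
  k1 = f(1.470000, 4.471555) = 5.824203
  k2 = f(1.705000, 5.840242) = 7.298470
  u ← 4.471555 + 0.47·7.298470 = 7.901836
t=1.940000, u=7.901836:
  k1 = f(1.940000, 7.901836) = 9.466597
  k2 = f(2.175000, 10.126486) = 11.759560
  u ← 7.901836 + 0.47·11.759560 = 13.428829
u(2.41) ≈ 13.4288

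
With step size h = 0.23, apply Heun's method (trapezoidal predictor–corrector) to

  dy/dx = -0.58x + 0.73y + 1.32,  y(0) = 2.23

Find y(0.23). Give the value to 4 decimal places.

Heun: k1 = f(x_n, y_n); k2 = f(x_n + h, y_n + h·k1); y_{n+1} = y_n + (h/2)·(k1 + k2).
x=0.000000, y=2.230000:
  k1 = f(0.000000, 2.230000) = 2.947900
  k2 = f(0.230000, 2.908017) = 3.309452
  y ← 2.230000 + (0.23/2)·(2.947900 + 3.309452) = 2.949596
y(0.23) ≈ 2.9496

2.9496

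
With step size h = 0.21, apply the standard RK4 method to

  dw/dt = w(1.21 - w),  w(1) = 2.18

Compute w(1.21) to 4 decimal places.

RK4: k1 = f(t_n, w_n); k2 = f(t_n + h/2, w_n + (h/2)·k1); k3 = f(t_n + h/2, w_n + (h/2)·k2); k4 = f(t_n + h, w_n + h·k3); w_{n+1} = w_n + (h/6)·(k1 + 2k2 + 2k3 + k4).
t=1.000000, w=2.180000:
  k1 = f(1.000000, 2.180000) = -2.114600
  k2 = f(1.105000, 1.957967) = -1.464495
  k3 = f(1.105000, 2.026228) = -1.653864
  k4 = f(1.210000, 1.832689) = -1.141194
  w ← 2.180000 + (0.21/6)·(k1 + 2k2 + 2k3 + k4) = 1.847762
w(1.21) ≈ 1.8478

1.8478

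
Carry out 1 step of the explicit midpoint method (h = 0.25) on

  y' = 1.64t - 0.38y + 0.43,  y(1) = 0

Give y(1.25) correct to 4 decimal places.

0.5442

Midpoint: k1 = f(t_n, y_n); k2 = f(t_n + h/2, y_n + (h/2)·k1); y_{n+1} = y_n + h·k2.
t=1.000000, y=0.000000:
  k1 = f(1.000000, 0.000000) = 2.070000
  k2 = f(1.125000, 0.258750) = 2.176675
  y ← 0.000000 + 0.25·2.176675 = 0.544169
y(1.25) ≈ 0.5442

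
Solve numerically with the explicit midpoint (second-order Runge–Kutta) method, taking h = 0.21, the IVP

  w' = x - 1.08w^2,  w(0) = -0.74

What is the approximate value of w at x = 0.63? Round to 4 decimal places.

Midpoint: k1 = f(x_n, w_n); k2 = f(x_n + h/2, w_n + (h/2)·k1); w_{n+1} = w_n + h·k2.
x=0.000000, w=-0.740000:
  k1 = f(0.000000, -0.740000) = -0.591408
  k2 = f(0.105000, -0.802098) = -0.589830
  w ← -0.740000 + 0.21·(-0.589830) = -0.863864
x=0.210000, w=-0.863864:
  k1 = f(0.210000, -0.863864) = -0.595962
  k2 = f(0.315000, -0.926440) = -0.611955
  w ← -0.863864 + 0.21·(-0.611955) = -0.992375
x=0.420000, w=-0.992375:
  k1 = f(0.420000, -0.992375) = -0.643592
  k2 = f(0.525000, -1.059952) = -0.688378
  w ← -0.992375 + 0.21·(-0.688378) = -1.136934
w(0.63) ≈ -1.1369

-1.1369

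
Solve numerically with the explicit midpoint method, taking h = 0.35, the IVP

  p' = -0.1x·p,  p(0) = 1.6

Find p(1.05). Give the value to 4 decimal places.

Midpoint: k1 = f(x_n, p_n); k2 = f(x_n + h/2, p_n + (h/2)·k1); p_{n+1} = p_n + h·k2.
x=0.000000, p=1.600000:
  k1 = f(0.000000, 1.600000) = 0.000000
  k2 = f(0.175000, 1.600000) = -0.028000
  p ← 1.600000 + 0.35·(-0.028000) = 1.590200
x=0.350000, p=1.590200:
  k1 = f(0.350000, 1.590200) = -0.055657
  k2 = f(0.525000, 1.580460) = -0.082974
  p ← 1.590200 + 0.35·(-0.082974) = 1.561159
x=0.700000, p=1.561159:
  k1 = f(0.700000, 1.561159) = -0.109281
  k2 = f(0.875000, 1.542035) = -0.134928
  p ← 1.561159 + 0.35·(-0.134928) = 1.513934
p(1.05) ≈ 1.5139

1.5139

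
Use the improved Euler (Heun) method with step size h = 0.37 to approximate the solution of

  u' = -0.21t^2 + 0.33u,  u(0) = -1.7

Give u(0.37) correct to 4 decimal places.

-1.9256

Heun: k1 = f(t_n, u_n); k2 = f(t_n + h, u_n + h·k1); u_{n+1} = u_n + (h/2)·(k1 + k2).
t=0.000000, u=-1.700000:
  k1 = f(0.000000, -1.700000) = -0.561000
  k2 = f(0.370000, -1.907570) = -0.658247
  u ← -1.700000 + (0.37/2)·(-0.561000 + (-0.658247)) = -1.925561
u(0.37) ≈ -1.9256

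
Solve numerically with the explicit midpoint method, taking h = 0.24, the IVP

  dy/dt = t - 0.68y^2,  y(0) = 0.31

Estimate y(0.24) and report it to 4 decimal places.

0.3239

Midpoint: k1 = f(t_n, y_n); k2 = f(t_n + h/2, y_n + (h/2)·k1); y_{n+1} = y_n + h·k2.
t=0.000000, y=0.310000:
  k1 = f(0.000000, 0.310000) = -0.065348
  k2 = f(0.120000, 0.302158) = 0.057916
  y ← 0.310000 + 0.24·0.057916 = 0.323900
y(0.24) ≈ 0.3239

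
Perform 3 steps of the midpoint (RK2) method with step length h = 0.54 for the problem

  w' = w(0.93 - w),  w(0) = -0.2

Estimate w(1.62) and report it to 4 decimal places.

-1.9417

Midpoint: k1 = f(x_n, w_n); k2 = f(x_n + h/2, w_n + (h/2)·k1); w_{n+1} = w_n + h·k2.
x=0.000000, w=-0.200000:
  k1 = f(0.000000, -0.200000) = -0.226000
  k2 = f(0.270000, -0.261020) = -0.310880
  w ← -0.200000 + 0.54·(-0.310880) = -0.367875
x=0.540000, w=-0.367875:
  k1 = f(0.540000, -0.367875) = -0.477456
  k2 = f(0.810000, -0.496788) = -0.708812
  w ← -0.367875 + 0.54·(-0.708812) = -0.750634
x=1.080000, w=-0.750634:
  k1 = f(1.080000, -0.750634) = -1.261540
  k2 = f(1.350000, -1.091249) = -2.205687
  w ← -0.750634 + 0.54·(-2.205687) = -1.941705
w(1.62) ≈ -1.9417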